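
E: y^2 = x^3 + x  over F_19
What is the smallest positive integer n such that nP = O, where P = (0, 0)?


Compute successive multiples of P until we hit O:
  1P = (0, 0)
  2P = O

ord(P) = 2


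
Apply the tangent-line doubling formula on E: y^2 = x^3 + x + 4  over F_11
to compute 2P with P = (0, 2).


Doubling: s = (3 x1^2 + a) / (2 y1)
s = (3*0^2 + 1) / (2*2) mod 11 = 3
x3 = s^2 - 2 x1 mod 11 = 3^2 - 2*0 = 9
y3 = s (x1 - x3) - y1 mod 11 = 3 * (0 - 9) - 2 = 4

2P = (9, 4)


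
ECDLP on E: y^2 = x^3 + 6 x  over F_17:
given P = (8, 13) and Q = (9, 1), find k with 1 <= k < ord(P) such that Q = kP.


Enumerate multiples of P until we hit Q = (9, 1):
  1P = (8, 13)
  2P = (9, 16)
  3P = (9, 1)
Match found at i = 3.

k = 3


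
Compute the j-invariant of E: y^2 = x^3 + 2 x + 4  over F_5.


Delta = -16(4 a^3 + 27 b^2) mod 5 = 1
-1728 * (4 a)^3 = -1728 * (4*2)^3 mod 5 = 4
j = 4 * 1^(-1) mod 5 = 4

j = 4 (mod 5)


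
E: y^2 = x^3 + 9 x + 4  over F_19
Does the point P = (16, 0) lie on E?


Check whether y^2 = x^3 + 9 x + 4 (mod 19) for (x, y) = (16, 0).
LHS: y^2 = 0^2 mod 19 = 0
RHS: x^3 + 9 x + 4 = 16^3 + 9*16 + 4 mod 19 = 7
LHS != RHS

No, not on the curve


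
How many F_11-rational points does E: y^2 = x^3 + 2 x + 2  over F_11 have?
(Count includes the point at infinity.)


For each x in F_11, count y with y^2 = x^3 + 2 x + 2 mod 11:
  x = 1: RHS = 5, y in [4, 7]  -> 2 point(s)
  x = 2: RHS = 3, y in [5, 6]  -> 2 point(s)
  x = 5: RHS = 5, y in [4, 7]  -> 2 point(s)
  x = 9: RHS = 1, y in [1, 10]  -> 2 point(s)
Affine points: 8. Add the point at infinity: total = 9.

#E(F_11) = 9


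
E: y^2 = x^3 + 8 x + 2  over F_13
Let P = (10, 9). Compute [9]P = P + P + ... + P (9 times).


k = 9 = 1001_2 (binary, LSB first: 1001)
Double-and-add from P = (10, 9):
  bit 0 = 1: acc = O + (10, 9) = (10, 9)
  bit 1 = 0: acc unchanged = (10, 9)
  bit 2 = 0: acc unchanged = (10, 9)
  bit 3 = 1: acc = (10, 9) + (3, 12) = (10, 4)

9P = (10, 4)


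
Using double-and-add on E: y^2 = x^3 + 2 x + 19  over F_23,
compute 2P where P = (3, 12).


k = 2 = 10_2 (binary, LSB first: 01)
Double-and-add from P = (3, 12):
  bit 0 = 0: acc unchanged = O
  bit 1 = 1: acc = O + (7, 10) = (7, 10)

2P = (7, 10)


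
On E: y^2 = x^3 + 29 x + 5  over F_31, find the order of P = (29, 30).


Compute successive multiples of P until we hit O:
  1P = (29, 30)
  2P = (29, 1)
  3P = O

ord(P) = 3


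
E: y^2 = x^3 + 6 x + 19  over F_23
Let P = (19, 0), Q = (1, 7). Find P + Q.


P != Q, so use the chord formula.
s = (y2 - y1) / (x2 - x1) = (7) / (5) mod 23 = 6
x3 = s^2 - x1 - x2 mod 23 = 6^2 - 19 - 1 = 16
y3 = s (x1 - x3) - y1 mod 23 = 6 * (19 - 16) - 0 = 18

P + Q = (16, 18)


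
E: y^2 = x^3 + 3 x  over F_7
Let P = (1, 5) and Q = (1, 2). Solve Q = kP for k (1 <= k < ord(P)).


Enumerate multiples of P until we hit Q = (1, 2):
  1P = (1, 5)
  2P = (2, 0)
  3P = (1, 2)
Match found at i = 3.

k = 3


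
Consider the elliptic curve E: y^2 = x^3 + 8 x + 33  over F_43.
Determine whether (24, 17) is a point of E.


Check whether y^2 = x^3 + 8 x + 33 (mod 43) for (x, y) = (24, 17).
LHS: y^2 = 17^2 mod 43 = 31
RHS: x^3 + 8 x + 33 = 24^3 + 8*24 + 33 mod 43 = 31
LHS = RHS

Yes, on the curve


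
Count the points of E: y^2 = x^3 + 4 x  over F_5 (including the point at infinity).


For each x in F_5, count y with y^2 = x^3 + 4 x + 0 mod 5:
  x = 0: RHS = 0, y in [0]  -> 1 point(s)
  x = 1: RHS = 0, y in [0]  -> 1 point(s)
  x = 2: RHS = 1, y in [1, 4]  -> 2 point(s)
  x = 3: RHS = 4, y in [2, 3]  -> 2 point(s)
  x = 4: RHS = 0, y in [0]  -> 1 point(s)
Affine points: 7. Add the point at infinity: total = 8.

#E(F_5) = 8


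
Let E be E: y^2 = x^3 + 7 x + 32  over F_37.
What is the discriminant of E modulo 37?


4 a^3 + 27 b^2 = 4*7^3 + 27*32^2 = 1372 + 27648 = 29020
Delta = -16 * (29020) = -464320
Delta mod 37 = 30

Delta = 30 (mod 37)


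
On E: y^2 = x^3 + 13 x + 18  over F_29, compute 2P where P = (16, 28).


Doubling: s = (3 x1^2 + a) / (2 y1)
s = (3*16^2 + 13) / (2*28) mod 29 = 1
x3 = s^2 - 2 x1 mod 29 = 1^2 - 2*16 = 27
y3 = s (x1 - x3) - y1 mod 29 = 1 * (16 - 27) - 28 = 19

2P = (27, 19)


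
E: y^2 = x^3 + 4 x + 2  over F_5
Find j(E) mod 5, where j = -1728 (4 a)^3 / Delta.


Delta = -16(4 a^3 + 27 b^2) mod 5 = 1
-1728 * (4 a)^3 = -1728 * (4*4)^3 mod 5 = 2
j = 2 * 1^(-1) mod 5 = 2

j = 2 (mod 5)


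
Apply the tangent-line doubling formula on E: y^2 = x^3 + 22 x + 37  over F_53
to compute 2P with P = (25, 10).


Doubling: s = (3 x1^2 + a) / (2 y1)
s = (3*25^2 + 22) / (2*10) mod 53 = 18
x3 = s^2 - 2 x1 mod 53 = 18^2 - 2*25 = 9
y3 = s (x1 - x3) - y1 mod 53 = 18 * (25 - 9) - 10 = 13

2P = (9, 13)


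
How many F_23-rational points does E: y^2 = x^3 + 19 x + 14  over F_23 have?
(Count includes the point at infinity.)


For each x in F_23, count y with y^2 = x^3 + 19 x + 14 mod 23:
  x = 3: RHS = 6, y in [11, 12]  -> 2 point(s)
  x = 4: RHS = 16, y in [4, 19]  -> 2 point(s)
  x = 5: RHS = 4, y in [2, 21]  -> 2 point(s)
  x = 10: RHS = 8, y in [10, 13]  -> 2 point(s)
  x = 11: RHS = 13, y in [6, 17]  -> 2 point(s)
  x = 17: RHS = 6, y in [11, 12]  -> 2 point(s)
  x = 18: RHS = 1, y in [1, 22]  -> 2 point(s)
  x = 19: RHS = 12, y in [9, 14]  -> 2 point(s)
Affine points: 16. Add the point at infinity: total = 17.

#E(F_23) = 17


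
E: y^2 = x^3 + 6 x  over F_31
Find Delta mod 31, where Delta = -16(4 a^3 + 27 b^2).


4 a^3 + 27 b^2 = 4*6^3 + 27*0^2 = 864 + 0 = 864
Delta = -16 * (864) = -13824
Delta mod 31 = 2

Delta = 2 (mod 31)


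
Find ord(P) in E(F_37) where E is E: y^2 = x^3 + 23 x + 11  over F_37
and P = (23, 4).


Compute successive multiples of P until we hit O:
  1P = (23, 4)
  2P = (3, 25)
  3P = (22, 19)
  4P = (32, 20)
  5P = (8, 35)
  6P = (18, 35)
  7P = (30, 32)
  8P = (0, 14)
  ... (continuing to 32P)
  32P = O

ord(P) = 32


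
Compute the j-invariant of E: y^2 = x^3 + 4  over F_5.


Delta = -16(4 a^3 + 27 b^2) mod 5 = 3
-1728 * (4 a)^3 = -1728 * (4*0)^3 mod 5 = 0
j = 0 * 3^(-1) mod 5 = 0

j = 0 (mod 5)


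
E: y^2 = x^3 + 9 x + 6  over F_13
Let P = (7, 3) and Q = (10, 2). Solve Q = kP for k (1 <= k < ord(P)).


Enumerate multiples of P until we hit Q = (10, 2):
  1P = (7, 3)
  2P = (12, 10)
  3P = (10, 11)
  4P = (6, 4)
  5P = (1, 4)
  6P = (9, 6)
  7P = (9, 7)
  8P = (1, 9)
  9P = (6, 9)
  10P = (10, 2)
Match found at i = 10.

k = 10


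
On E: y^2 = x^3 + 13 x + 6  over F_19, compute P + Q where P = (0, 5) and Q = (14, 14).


P != Q, so use the chord formula.
s = (y2 - y1) / (x2 - x1) = (9) / (14) mod 19 = 2
x3 = s^2 - x1 - x2 mod 19 = 2^2 - 0 - 14 = 9
y3 = s (x1 - x3) - y1 mod 19 = 2 * (0 - 9) - 5 = 15

P + Q = (9, 15)


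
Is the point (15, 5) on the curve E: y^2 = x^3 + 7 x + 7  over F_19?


Check whether y^2 = x^3 + 7 x + 7 (mod 19) for (x, y) = (15, 5).
LHS: y^2 = 5^2 mod 19 = 6
RHS: x^3 + 7 x + 7 = 15^3 + 7*15 + 7 mod 19 = 10
LHS != RHS

No, not on the curve


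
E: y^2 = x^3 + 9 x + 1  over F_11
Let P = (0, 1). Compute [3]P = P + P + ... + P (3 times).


k = 3 = 11_2 (binary, LSB first: 11)
Double-and-add from P = (0, 1):
  bit 0 = 1: acc = O + (0, 1) = (0, 1)
  bit 1 = 1: acc = (0, 1) + (1, 0) = (0, 10)

3P = (0, 10)


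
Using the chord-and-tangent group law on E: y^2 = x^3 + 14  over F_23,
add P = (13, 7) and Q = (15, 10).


P != Q, so use the chord formula.
s = (y2 - y1) / (x2 - x1) = (3) / (2) mod 23 = 13
x3 = s^2 - x1 - x2 mod 23 = 13^2 - 13 - 15 = 3
y3 = s (x1 - x3) - y1 mod 23 = 13 * (13 - 3) - 7 = 8

P + Q = (3, 8)


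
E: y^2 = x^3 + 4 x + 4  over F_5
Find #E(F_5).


For each x in F_5, count y with y^2 = x^3 + 4 x + 4 mod 5:
  x = 0: RHS = 4, y in [2, 3]  -> 2 point(s)
  x = 1: RHS = 4, y in [2, 3]  -> 2 point(s)
  x = 2: RHS = 0, y in [0]  -> 1 point(s)
  x = 4: RHS = 4, y in [2, 3]  -> 2 point(s)
Affine points: 7. Add the point at infinity: total = 8.

#E(F_5) = 8


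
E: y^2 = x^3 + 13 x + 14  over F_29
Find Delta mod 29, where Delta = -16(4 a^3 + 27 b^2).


4 a^3 + 27 b^2 = 4*13^3 + 27*14^2 = 8788 + 5292 = 14080
Delta = -16 * (14080) = -225280
Delta mod 29 = 21

Delta = 21 (mod 29)


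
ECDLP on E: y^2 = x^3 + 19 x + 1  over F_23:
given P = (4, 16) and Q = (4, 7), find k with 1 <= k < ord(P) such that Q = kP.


Enumerate multiples of P until we hit Q = (4, 7):
  1P = (4, 16)
  2P = (0, 1)
  3P = (0, 22)
  4P = (4, 7)
Match found at i = 4.

k = 4


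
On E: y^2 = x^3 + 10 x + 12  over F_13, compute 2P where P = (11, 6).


Doubling: s = (3 x1^2 + a) / (2 y1)
s = (3*11^2 + 10) / (2*6) mod 13 = 4
x3 = s^2 - 2 x1 mod 13 = 4^2 - 2*11 = 7
y3 = s (x1 - x3) - y1 mod 13 = 4 * (11 - 7) - 6 = 10

2P = (7, 10)


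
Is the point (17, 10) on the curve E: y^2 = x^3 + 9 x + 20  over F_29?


Check whether y^2 = x^3 + 9 x + 20 (mod 29) for (x, y) = (17, 10).
LHS: y^2 = 10^2 mod 29 = 13
RHS: x^3 + 9 x + 20 = 17^3 + 9*17 + 20 mod 29 = 11
LHS != RHS

No, not on the curve


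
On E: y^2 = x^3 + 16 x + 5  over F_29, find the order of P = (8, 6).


Compute successive multiples of P until we hit O:
  1P = (8, 6)
  2P = (17, 12)
  3P = (27, 20)
  4P = (18, 8)
  5P = (10, 11)
  6P = (10, 18)
  7P = (18, 21)
  8P = (27, 9)
  ... (continuing to 11P)
  11P = O

ord(P) = 11


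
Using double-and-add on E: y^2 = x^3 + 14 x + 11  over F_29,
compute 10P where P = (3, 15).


k = 10 = 1010_2 (binary, LSB first: 0101)
Double-and-add from P = (3, 15):
  bit 0 = 0: acc unchanged = O
  bit 1 = 1: acc = O + (22, 18) = (22, 18)
  bit 2 = 0: acc unchanged = (22, 18)
  bit 3 = 1: acc = (22, 18) + (10, 7) = (21, 24)

10P = (21, 24)


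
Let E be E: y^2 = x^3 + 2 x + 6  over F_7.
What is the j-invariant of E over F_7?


Delta = -16(4 a^3 + 27 b^2) mod 7 = 1
-1728 * (4 a)^3 = -1728 * (4*2)^3 mod 7 = 1
j = 1 * 1^(-1) mod 7 = 1

j = 1 (mod 7)


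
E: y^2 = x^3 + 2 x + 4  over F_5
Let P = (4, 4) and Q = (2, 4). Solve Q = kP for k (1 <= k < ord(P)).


Enumerate multiples of P until we hit Q = (2, 4):
  1P = (4, 4)
  2P = (2, 1)
  3P = (0, 2)
  4P = (0, 3)
  5P = (2, 4)
Match found at i = 5.

k = 5


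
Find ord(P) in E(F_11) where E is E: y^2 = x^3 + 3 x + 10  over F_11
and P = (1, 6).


Compute successive multiples of P until we hit O:
  1P = (1, 6)
  2P = (1, 5)
  3P = O

ord(P) = 3


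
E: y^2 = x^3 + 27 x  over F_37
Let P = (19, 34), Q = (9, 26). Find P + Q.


P != Q, so use the chord formula.
s = (y2 - y1) / (x2 - x1) = (29) / (27) mod 37 = 23
x3 = s^2 - x1 - x2 mod 37 = 23^2 - 19 - 9 = 20
y3 = s (x1 - x3) - y1 mod 37 = 23 * (19 - 20) - 34 = 17

P + Q = (20, 17)


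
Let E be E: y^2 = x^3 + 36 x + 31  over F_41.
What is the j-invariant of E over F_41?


Delta = -16(4 a^3 + 27 b^2) mod 41 = 19
-1728 * (4 a)^3 = -1728 * (4*36)^3 mod 41 = 30
j = 30 * 19^(-1) mod 41 = 21

j = 21 (mod 41)


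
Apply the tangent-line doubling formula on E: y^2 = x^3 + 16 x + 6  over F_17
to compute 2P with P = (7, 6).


Doubling: s = (3 x1^2 + a) / (2 y1)
s = (3*7^2 + 16) / (2*6) mod 17 = 15
x3 = s^2 - 2 x1 mod 17 = 15^2 - 2*7 = 7
y3 = s (x1 - x3) - y1 mod 17 = 15 * (7 - 7) - 6 = 11

2P = (7, 11)


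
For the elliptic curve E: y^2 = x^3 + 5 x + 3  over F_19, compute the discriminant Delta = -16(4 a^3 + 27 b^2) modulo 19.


4 a^3 + 27 b^2 = 4*5^3 + 27*3^2 = 500 + 243 = 743
Delta = -16 * (743) = -11888
Delta mod 19 = 6

Delta = 6 (mod 19)


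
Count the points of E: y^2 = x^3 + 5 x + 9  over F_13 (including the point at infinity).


For each x in F_13, count y with y^2 = x^3 + 5 x + 9 mod 13:
  x = 0: RHS = 9, y in [3, 10]  -> 2 point(s)
  x = 2: RHS = 1, y in [1, 12]  -> 2 point(s)
  x = 3: RHS = 12, y in [5, 8]  -> 2 point(s)
  x = 5: RHS = 3, y in [4, 9]  -> 2 point(s)
  x = 7: RHS = 10, y in [6, 7]  -> 2 point(s)
  x = 9: RHS = 3, y in [4, 9]  -> 2 point(s)
  x = 11: RHS = 4, y in [2, 11]  -> 2 point(s)
  x = 12: RHS = 3, y in [4, 9]  -> 2 point(s)
Affine points: 16. Add the point at infinity: total = 17.

#E(F_13) = 17


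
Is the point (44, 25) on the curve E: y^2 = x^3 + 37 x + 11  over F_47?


Check whether y^2 = x^3 + 37 x + 11 (mod 47) for (x, y) = (44, 25).
LHS: y^2 = 25^2 mod 47 = 14
RHS: x^3 + 37 x + 11 = 44^3 + 37*44 + 11 mod 47 = 14
LHS = RHS

Yes, on the curve


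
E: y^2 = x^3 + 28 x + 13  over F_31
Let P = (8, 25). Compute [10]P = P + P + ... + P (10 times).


k = 10 = 1010_2 (binary, LSB first: 0101)
Double-and-add from P = (8, 25):
  bit 0 = 0: acc unchanged = O
  bit 1 = 1: acc = O + (17, 16) = (17, 16)
  bit 2 = 0: acc unchanged = (17, 16)
  bit 3 = 1: acc = (17, 16) + (21, 2) = (13, 1)

10P = (13, 1)


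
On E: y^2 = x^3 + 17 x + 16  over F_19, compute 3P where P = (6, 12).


k = 3 = 11_2 (binary, LSB first: 11)
Double-and-add from P = (6, 12):
  bit 0 = 1: acc = O + (6, 12) = (6, 12)
  bit 1 = 1: acc = (6, 12) + (5, 13) = (9, 10)

3P = (9, 10)


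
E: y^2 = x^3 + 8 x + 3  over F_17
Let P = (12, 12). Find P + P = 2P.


Doubling: s = (3 x1^2 + a) / (2 y1)
s = (3*12^2 + 8) / (2*12) mod 17 = 7
x3 = s^2 - 2 x1 mod 17 = 7^2 - 2*12 = 8
y3 = s (x1 - x3) - y1 mod 17 = 7 * (12 - 8) - 12 = 16

2P = (8, 16)


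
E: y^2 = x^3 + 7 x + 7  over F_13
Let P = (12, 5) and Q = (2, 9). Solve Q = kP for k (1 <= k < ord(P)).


Enumerate multiples of P until we hit Q = (2, 9):
  1P = (12, 5)
  2P = (3, 4)
  3P = (7, 10)
  4P = (8, 4)
  5P = (2, 4)
  6P = (2, 9)
Match found at i = 6.

k = 6


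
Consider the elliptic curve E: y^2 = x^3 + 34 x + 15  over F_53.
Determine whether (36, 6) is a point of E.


Check whether y^2 = x^3 + 34 x + 15 (mod 53) for (x, y) = (36, 6).
LHS: y^2 = 6^2 mod 53 = 36
RHS: x^3 + 34 x + 15 = 36^3 + 34*36 + 15 mod 53 = 36
LHS = RHS

Yes, on the curve


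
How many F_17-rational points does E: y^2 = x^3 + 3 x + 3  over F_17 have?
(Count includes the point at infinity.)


For each x in F_17, count y with y^2 = x^3 + 3 x + 3 mod 17:
  x = 2: RHS = 0, y in [0]  -> 1 point(s)
  x = 6: RHS = 16, y in [4, 13]  -> 2 point(s)
  x = 10: RHS = 13, y in [8, 9]  -> 2 point(s)
  x = 12: RHS = 16, y in [4, 13]  -> 2 point(s)
  x = 14: RHS = 1, y in [1, 16]  -> 2 point(s)
  x = 16: RHS = 16, y in [4, 13]  -> 2 point(s)
Affine points: 11. Add the point at infinity: total = 12.

#E(F_17) = 12


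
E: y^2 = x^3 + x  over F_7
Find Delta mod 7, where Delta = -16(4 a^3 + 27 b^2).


4 a^3 + 27 b^2 = 4*1^3 + 27*0^2 = 4 + 0 = 4
Delta = -16 * (4) = -64
Delta mod 7 = 6

Delta = 6 (mod 7)


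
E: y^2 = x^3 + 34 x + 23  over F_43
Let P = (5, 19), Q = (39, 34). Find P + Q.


P != Q, so use the chord formula.
s = (y2 - y1) / (x2 - x1) = (15) / (34) mod 43 = 27
x3 = s^2 - x1 - x2 mod 43 = 27^2 - 5 - 39 = 40
y3 = s (x1 - x3) - y1 mod 43 = 27 * (5 - 40) - 19 = 25

P + Q = (40, 25)


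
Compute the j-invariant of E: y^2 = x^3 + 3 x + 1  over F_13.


Delta = -16(4 a^3 + 27 b^2) mod 13 = 11
-1728 * (4 a)^3 = -1728 * (4*3)^3 mod 13 = 12
j = 12 * 11^(-1) mod 13 = 7

j = 7 (mod 13)


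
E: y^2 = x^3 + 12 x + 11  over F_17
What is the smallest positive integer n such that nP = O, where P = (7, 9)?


Compute successive multiples of P until we hit O:
  1P = (7, 9)
  2P = (5, 3)
  3P = (14, 4)
  4P = (9, 7)
  5P = (2, 3)
  6P = (4, 15)
  7P = (10, 14)
  8P = (16, 10)
  ... (continuing to 23P)
  23P = O

ord(P) = 23


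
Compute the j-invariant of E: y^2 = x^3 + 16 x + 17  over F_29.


Delta = -16(4 a^3 + 27 b^2) mod 29 = 13
-1728 * (4 a)^3 = -1728 * (4*16)^3 mod 29 = 11
j = 11 * 13^(-1) mod 29 = 12

j = 12 (mod 29)


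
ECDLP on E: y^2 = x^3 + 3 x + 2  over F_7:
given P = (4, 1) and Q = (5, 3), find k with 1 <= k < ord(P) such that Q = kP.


Enumerate multiples of P until we hit Q = (5, 3):
  1P = (4, 1)
  2P = (0, 3)
  3P = (5, 3)
Match found at i = 3.

k = 3


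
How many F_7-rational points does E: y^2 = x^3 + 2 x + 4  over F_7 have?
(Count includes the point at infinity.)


For each x in F_7, count y with y^2 = x^3 + 2 x + 4 mod 7:
  x = 0: RHS = 4, y in [2, 5]  -> 2 point(s)
  x = 1: RHS = 0, y in [0]  -> 1 point(s)
  x = 2: RHS = 2, y in [3, 4]  -> 2 point(s)
  x = 3: RHS = 2, y in [3, 4]  -> 2 point(s)
  x = 6: RHS = 1, y in [1, 6]  -> 2 point(s)
Affine points: 9. Add the point at infinity: total = 10.

#E(F_7) = 10


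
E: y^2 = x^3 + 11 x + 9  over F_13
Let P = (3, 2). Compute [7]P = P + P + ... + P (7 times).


k = 7 = 111_2 (binary, LSB first: 111)
Double-and-add from P = (3, 2):
  bit 0 = 1: acc = O + (3, 2) = (3, 2)
  bit 1 = 1: acc = (3, 2) + (3, 11) = O
  bit 2 = 1: acc = O + (3, 2) = (3, 2)

7P = (3, 2)


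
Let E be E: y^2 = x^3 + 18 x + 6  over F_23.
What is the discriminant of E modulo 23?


4 a^3 + 27 b^2 = 4*18^3 + 27*6^2 = 23328 + 972 = 24300
Delta = -16 * (24300) = -388800
Delta mod 23 = 15

Delta = 15 (mod 23)


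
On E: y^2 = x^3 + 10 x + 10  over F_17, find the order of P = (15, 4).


Compute successive multiples of P until we hit O:
  1P = (15, 4)
  2P = (2, 2)
  3P = (13, 12)
  4P = (5, 7)
  5P = (1, 2)
  6P = (9, 9)
  7P = (14, 15)
  8P = (7, 10)
  ... (continuing to 21P)
  21P = O

ord(P) = 21


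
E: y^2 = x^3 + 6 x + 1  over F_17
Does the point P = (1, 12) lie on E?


Check whether y^2 = x^3 + 6 x + 1 (mod 17) for (x, y) = (1, 12).
LHS: y^2 = 12^2 mod 17 = 8
RHS: x^3 + 6 x + 1 = 1^3 + 6*1 + 1 mod 17 = 8
LHS = RHS

Yes, on the curve


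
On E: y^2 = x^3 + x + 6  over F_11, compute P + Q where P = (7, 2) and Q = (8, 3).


P != Q, so use the chord formula.
s = (y2 - y1) / (x2 - x1) = (1) / (1) mod 11 = 1
x3 = s^2 - x1 - x2 mod 11 = 1^2 - 7 - 8 = 8
y3 = s (x1 - x3) - y1 mod 11 = 1 * (7 - 8) - 2 = 8

P + Q = (8, 8)


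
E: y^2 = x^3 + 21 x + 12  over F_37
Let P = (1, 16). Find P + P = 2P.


Doubling: s = (3 x1^2 + a) / (2 y1)
s = (3*1^2 + 21) / (2*16) mod 37 = 10
x3 = s^2 - 2 x1 mod 37 = 10^2 - 2*1 = 24
y3 = s (x1 - x3) - y1 mod 37 = 10 * (1 - 24) - 16 = 13

2P = (24, 13)


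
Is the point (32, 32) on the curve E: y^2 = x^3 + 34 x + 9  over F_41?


Check whether y^2 = x^3 + 34 x + 9 (mod 41) for (x, y) = (32, 32).
LHS: y^2 = 32^2 mod 41 = 40
RHS: x^3 + 34 x + 9 = 32^3 + 34*32 + 9 mod 41 = 40
LHS = RHS

Yes, on the curve


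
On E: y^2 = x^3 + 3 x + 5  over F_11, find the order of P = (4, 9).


Compute successive multiples of P until we hit O:
  1P = (4, 9)
  2P = (4, 2)
  3P = O

ord(P) = 3


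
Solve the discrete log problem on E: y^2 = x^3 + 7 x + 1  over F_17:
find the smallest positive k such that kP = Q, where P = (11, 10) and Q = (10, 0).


Enumerate multiples of P until we hit Q = (10, 0):
  1P = (11, 10)
  2P = (10, 0)
Match found at i = 2.

k = 2


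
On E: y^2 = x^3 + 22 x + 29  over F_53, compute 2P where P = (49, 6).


Doubling: s = (3 x1^2 + a) / (2 y1)
s = (3*49^2 + 22) / (2*6) mod 53 = 50
x3 = s^2 - 2 x1 mod 53 = 50^2 - 2*49 = 17
y3 = s (x1 - x3) - y1 mod 53 = 50 * (49 - 17) - 6 = 4

2P = (17, 4)


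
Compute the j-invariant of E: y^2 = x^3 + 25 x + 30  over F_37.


Delta = -16(4 a^3 + 27 b^2) mod 37 = 32
-1728 * (4 a)^3 = -1728 * (4*25)^3 mod 37 = 11
j = 11 * 32^(-1) mod 37 = 20

j = 20 (mod 37)


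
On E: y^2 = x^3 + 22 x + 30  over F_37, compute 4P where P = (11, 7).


k = 4 = 100_2 (binary, LSB first: 001)
Double-and-add from P = (11, 7):
  bit 0 = 0: acc unchanged = O
  bit 1 = 0: acc unchanged = O
  bit 2 = 1: acc = O + (20, 16) = (20, 16)

4P = (20, 16)


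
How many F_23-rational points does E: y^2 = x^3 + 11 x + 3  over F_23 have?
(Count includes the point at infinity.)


For each x in F_23, count y with y^2 = x^3 + 11 x + 3 mod 23:
  x = 0: RHS = 3, y in [7, 16]  -> 2 point(s)
  x = 6: RHS = 9, y in [3, 20]  -> 2 point(s)
  x = 7: RHS = 9, y in [3, 20]  -> 2 point(s)
  x = 9: RHS = 3, y in [7, 16]  -> 2 point(s)
  x = 10: RHS = 9, y in [3, 20]  -> 2 point(s)
  x = 11: RHS = 6, y in [11, 12]  -> 2 point(s)
  x = 12: RHS = 0, y in [0]  -> 1 point(s)
  x = 14: RHS = 3, y in [7, 16]  -> 2 point(s)
  x = 15: RHS = 1, y in [1, 22]  -> 2 point(s)
  x = 20: RHS = 12, y in [9, 14]  -> 2 point(s)
Affine points: 19. Add the point at infinity: total = 20.

#E(F_23) = 20


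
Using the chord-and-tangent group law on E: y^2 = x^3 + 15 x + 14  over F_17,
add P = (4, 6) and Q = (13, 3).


P != Q, so use the chord formula.
s = (y2 - y1) / (x2 - x1) = (14) / (9) mod 17 = 11
x3 = s^2 - x1 - x2 mod 17 = 11^2 - 4 - 13 = 2
y3 = s (x1 - x3) - y1 mod 17 = 11 * (4 - 2) - 6 = 16

P + Q = (2, 16)


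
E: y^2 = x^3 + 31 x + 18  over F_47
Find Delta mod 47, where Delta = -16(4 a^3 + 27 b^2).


4 a^3 + 27 b^2 = 4*31^3 + 27*18^2 = 119164 + 8748 = 127912
Delta = -16 * (127912) = -2046592
Delta mod 47 = 23

Delta = 23 (mod 47)


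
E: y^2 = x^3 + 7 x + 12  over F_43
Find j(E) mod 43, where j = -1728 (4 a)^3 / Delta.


Delta = -16(4 a^3 + 27 b^2) mod 43 = 34
-1728 * (4 a)^3 = -1728 * (4*7)^3 mod 43 = 39
j = 39 * 34^(-1) mod 43 = 10

j = 10 (mod 43)


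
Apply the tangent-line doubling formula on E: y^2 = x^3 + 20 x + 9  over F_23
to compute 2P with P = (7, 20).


Doubling: s = (3 x1^2 + a) / (2 y1)
s = (3*7^2 + 20) / (2*20) mod 23 = 22
x3 = s^2 - 2 x1 mod 23 = 22^2 - 2*7 = 10
y3 = s (x1 - x3) - y1 mod 23 = 22 * (7 - 10) - 20 = 6

2P = (10, 6)


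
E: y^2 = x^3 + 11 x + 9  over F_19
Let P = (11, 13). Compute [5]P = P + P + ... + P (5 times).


k = 5 = 101_2 (binary, LSB first: 101)
Double-and-add from P = (11, 13):
  bit 0 = 1: acc = O + (11, 13) = (11, 13)
  bit 1 = 0: acc unchanged = (11, 13)
  bit 2 = 1: acc = (11, 13) + (0, 3) = (6, 14)

5P = (6, 14)


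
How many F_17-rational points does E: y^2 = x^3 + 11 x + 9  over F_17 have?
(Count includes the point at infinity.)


For each x in F_17, count y with y^2 = x^3 + 11 x + 9 mod 17:
  x = 0: RHS = 9, y in [3, 14]  -> 2 point(s)
  x = 1: RHS = 4, y in [2, 15]  -> 2 point(s)
  x = 3: RHS = 1, y in [1, 16]  -> 2 point(s)
  x = 4: RHS = 15, y in [7, 10]  -> 2 point(s)
  x = 5: RHS = 2, y in [6, 11]  -> 2 point(s)
  x = 6: RHS = 2, y in [6, 11]  -> 2 point(s)
  x = 7: RHS = 4, y in [2, 15]  -> 2 point(s)
  x = 9: RHS = 4, y in [2, 15]  -> 2 point(s)
  x = 11: RHS = 16, y in [4, 13]  -> 2 point(s)
  x = 12: RHS = 16, y in [4, 13]  -> 2 point(s)
  x = 14: RHS = 0, y in [0]  -> 1 point(s)
  x = 15: RHS = 13, y in [8, 9]  -> 2 point(s)
Affine points: 23. Add the point at infinity: total = 24.

#E(F_17) = 24


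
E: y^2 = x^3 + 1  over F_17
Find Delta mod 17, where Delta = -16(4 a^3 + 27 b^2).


4 a^3 + 27 b^2 = 4*0^3 + 27*1^2 = 0 + 27 = 27
Delta = -16 * (27) = -432
Delta mod 17 = 10

Delta = 10 (mod 17)


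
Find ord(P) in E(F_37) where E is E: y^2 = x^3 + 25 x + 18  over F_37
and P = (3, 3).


Compute successive multiples of P until we hit O:
  1P = (3, 3)
  2P = (28, 27)
  3P = (10, 11)
  4P = (17, 18)
  5P = (24, 30)
  6P = (26, 15)
  7P = (11, 25)
  8P = (19, 27)
  ... (continuing to 48P)
  48P = O

ord(P) = 48


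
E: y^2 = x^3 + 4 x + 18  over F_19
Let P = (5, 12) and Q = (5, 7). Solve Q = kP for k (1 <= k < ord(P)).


Enumerate multiples of P until we hit Q = (5, 7):
  1P = (5, 12)
  2P = (1, 17)
  3P = (11, 5)
  4P = (7, 3)
  5P = (13, 5)
  6P = (8, 12)
  7P = (6, 7)
  8P = (14, 14)
  9P = (16, 13)
  10P = (9, 17)
  11P = (3, 0)
  12P = (9, 2)
  13P = (16, 6)
  14P = (14, 5)
  15P = (6, 12)
  16P = (8, 7)
  17P = (13, 14)
  18P = (7, 16)
  19P = (11, 14)
  20P = (1, 2)
  21P = (5, 7)
Match found at i = 21.

k = 21


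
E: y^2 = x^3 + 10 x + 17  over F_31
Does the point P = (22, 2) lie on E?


Check whether y^2 = x^3 + 10 x + 17 (mod 31) for (x, y) = (22, 2).
LHS: y^2 = 2^2 mod 31 = 4
RHS: x^3 + 10 x + 17 = 22^3 + 10*22 + 17 mod 31 = 4
LHS = RHS

Yes, on the curve


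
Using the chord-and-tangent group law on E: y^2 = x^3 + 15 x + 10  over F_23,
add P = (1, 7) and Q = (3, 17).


P != Q, so use the chord formula.
s = (y2 - y1) / (x2 - x1) = (10) / (2) mod 23 = 5
x3 = s^2 - x1 - x2 mod 23 = 5^2 - 1 - 3 = 21
y3 = s (x1 - x3) - y1 mod 23 = 5 * (1 - 21) - 7 = 8

P + Q = (21, 8)


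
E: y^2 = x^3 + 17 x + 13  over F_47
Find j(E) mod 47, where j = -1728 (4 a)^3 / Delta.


Delta = -16(4 a^3 + 27 b^2) mod 47 = 28
-1728 * (4 a)^3 = -1728 * (4*17)^3 mod 47 = 22
j = 22 * 28^(-1) mod 47 = 31

j = 31 (mod 47)


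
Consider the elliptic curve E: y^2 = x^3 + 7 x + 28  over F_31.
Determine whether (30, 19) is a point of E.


Check whether y^2 = x^3 + 7 x + 28 (mod 31) for (x, y) = (30, 19).
LHS: y^2 = 19^2 mod 31 = 20
RHS: x^3 + 7 x + 28 = 30^3 + 7*30 + 28 mod 31 = 20
LHS = RHS

Yes, on the curve


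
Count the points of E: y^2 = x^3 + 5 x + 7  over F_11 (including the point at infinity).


For each x in F_11, count y with y^2 = x^3 + 5 x + 7 mod 11:
  x = 2: RHS = 3, y in [5, 6]  -> 2 point(s)
  x = 3: RHS = 5, y in [4, 7]  -> 2 point(s)
  x = 4: RHS = 3, y in [5, 6]  -> 2 point(s)
  x = 5: RHS = 3, y in [5, 6]  -> 2 point(s)
  x = 6: RHS = 0, y in [0]  -> 1 point(s)
  x = 7: RHS = 0, y in [0]  -> 1 point(s)
  x = 8: RHS = 9, y in [3, 8]  -> 2 point(s)
  x = 9: RHS = 0, y in [0]  -> 1 point(s)
  x = 10: RHS = 1, y in [1, 10]  -> 2 point(s)
Affine points: 15. Add the point at infinity: total = 16.

#E(F_11) = 16


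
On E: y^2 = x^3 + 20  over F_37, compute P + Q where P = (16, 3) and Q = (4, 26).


P != Q, so use the chord formula.
s = (y2 - y1) / (x2 - x1) = (23) / (25) mod 37 = 32
x3 = s^2 - x1 - x2 mod 37 = 32^2 - 16 - 4 = 5
y3 = s (x1 - x3) - y1 mod 37 = 32 * (16 - 5) - 3 = 16

P + Q = (5, 16)


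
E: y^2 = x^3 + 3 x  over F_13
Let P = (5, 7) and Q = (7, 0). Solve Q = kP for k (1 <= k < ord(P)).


Enumerate multiples of P until we hit Q = (7, 0):
  1P = (5, 7)
  2P = (3, 6)
  3P = (2, 1)
  4P = (10, 9)
  5P = (7, 0)
Match found at i = 5.

k = 5


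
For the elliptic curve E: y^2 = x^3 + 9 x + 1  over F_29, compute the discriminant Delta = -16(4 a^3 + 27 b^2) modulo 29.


4 a^3 + 27 b^2 = 4*9^3 + 27*1^2 = 2916 + 27 = 2943
Delta = -16 * (2943) = -47088
Delta mod 29 = 8

Delta = 8 (mod 29)


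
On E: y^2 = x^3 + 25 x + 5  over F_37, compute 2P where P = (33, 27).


Doubling: s = (3 x1^2 + a) / (2 y1)
s = (3*33^2 + 25) / (2*27) mod 37 = 13
x3 = s^2 - 2 x1 mod 37 = 13^2 - 2*33 = 29
y3 = s (x1 - x3) - y1 mod 37 = 13 * (33 - 29) - 27 = 25

2P = (29, 25)


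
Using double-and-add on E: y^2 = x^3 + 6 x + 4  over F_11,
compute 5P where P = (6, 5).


k = 5 = 101_2 (binary, LSB first: 101)
Double-and-add from P = (6, 5):
  bit 0 = 1: acc = O + (6, 5) = (6, 5)
  bit 1 = 0: acc unchanged = (6, 5)
  bit 2 = 1: acc = (6, 5) + (1, 0) = (5, 7)

5P = (5, 7)


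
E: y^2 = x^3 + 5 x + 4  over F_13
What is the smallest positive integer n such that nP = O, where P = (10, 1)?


Compute successive multiples of P until we hit O:
  1P = (10, 1)
  2P = (2, 10)
  3P = (11, 5)
  4P = (8, 7)
  5P = (4, 7)
  6P = (0, 2)
  7P = (6, 9)
  8P = (1, 7)
  ... (continuing to 17P)
  17P = O

ord(P) = 17


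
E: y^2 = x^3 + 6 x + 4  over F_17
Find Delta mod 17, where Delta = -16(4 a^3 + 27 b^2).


4 a^3 + 27 b^2 = 4*6^3 + 27*4^2 = 864 + 432 = 1296
Delta = -16 * (1296) = -20736
Delta mod 17 = 4

Delta = 4 (mod 17)


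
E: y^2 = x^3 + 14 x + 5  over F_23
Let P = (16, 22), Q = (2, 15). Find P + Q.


P != Q, so use the chord formula.
s = (y2 - y1) / (x2 - x1) = (16) / (9) mod 23 = 12
x3 = s^2 - x1 - x2 mod 23 = 12^2 - 16 - 2 = 11
y3 = s (x1 - x3) - y1 mod 23 = 12 * (16 - 11) - 22 = 15

P + Q = (11, 15)


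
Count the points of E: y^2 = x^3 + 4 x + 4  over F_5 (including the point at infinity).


For each x in F_5, count y with y^2 = x^3 + 4 x + 4 mod 5:
  x = 0: RHS = 4, y in [2, 3]  -> 2 point(s)
  x = 1: RHS = 4, y in [2, 3]  -> 2 point(s)
  x = 2: RHS = 0, y in [0]  -> 1 point(s)
  x = 4: RHS = 4, y in [2, 3]  -> 2 point(s)
Affine points: 7. Add the point at infinity: total = 8.

#E(F_5) = 8


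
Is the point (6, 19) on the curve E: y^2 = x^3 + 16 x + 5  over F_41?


Check whether y^2 = x^3 + 16 x + 5 (mod 41) for (x, y) = (6, 19).
LHS: y^2 = 19^2 mod 41 = 33
RHS: x^3 + 16 x + 5 = 6^3 + 16*6 + 5 mod 41 = 30
LHS != RHS

No, not on the curve


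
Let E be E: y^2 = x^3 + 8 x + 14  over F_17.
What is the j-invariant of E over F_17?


Delta = -16(4 a^3 + 27 b^2) mod 17 = 13
-1728 * (4 a)^3 = -1728 * (4*8)^3 mod 17 = 3
j = 3 * 13^(-1) mod 17 = 12

j = 12 (mod 17)


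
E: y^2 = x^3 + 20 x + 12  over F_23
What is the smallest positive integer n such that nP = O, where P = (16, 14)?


Compute successive multiples of P until we hit O:
  1P = (16, 14)
  2P = (9, 22)
  3P = (4, 15)
  4P = (7, 14)
  5P = (0, 9)
  6P = (0, 14)
  7P = (7, 9)
  8P = (4, 8)
  ... (continuing to 11P)
  11P = O

ord(P) = 11


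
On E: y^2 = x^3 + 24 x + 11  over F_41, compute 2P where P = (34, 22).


Doubling: s = (3 x1^2 + a) / (2 y1)
s = (3*34^2 + 24) / (2*22) mod 41 = 16
x3 = s^2 - 2 x1 mod 41 = 16^2 - 2*34 = 24
y3 = s (x1 - x3) - y1 mod 41 = 16 * (34 - 24) - 22 = 15

2P = (24, 15)


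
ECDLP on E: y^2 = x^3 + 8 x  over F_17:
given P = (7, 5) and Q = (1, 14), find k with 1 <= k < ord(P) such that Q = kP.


Enumerate multiples of P until we hit Q = (1, 14):
  1P = (7, 5)
  2P = (1, 3)
  3P = (11, 5)
  4P = (16, 12)
  5P = (3, 0)
  6P = (16, 5)
  7P = (11, 12)
  8P = (1, 14)
Match found at i = 8.

k = 8


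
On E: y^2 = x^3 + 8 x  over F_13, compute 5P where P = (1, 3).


k = 5 = 101_2 (binary, LSB first: 101)
Double-and-add from P = (1, 3):
  bit 0 = 1: acc = O + (1, 3) = (1, 3)
  bit 1 = 0: acc unchanged = (1, 3)
  bit 2 = 1: acc = (1, 3) + (1, 3) = (1, 10)

5P = (1, 10)


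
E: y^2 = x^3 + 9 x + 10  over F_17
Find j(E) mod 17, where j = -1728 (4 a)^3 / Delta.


Delta = -16(4 a^3 + 27 b^2) mod 17 = 6
-1728 * (4 a)^3 = -1728 * (4*9)^3 mod 17 = 14
j = 14 * 6^(-1) mod 17 = 8

j = 8 (mod 17)


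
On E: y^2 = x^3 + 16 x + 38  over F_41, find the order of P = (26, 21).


Compute successive multiples of P until we hit O:
  1P = (26, 21)
  2P = (25, 14)
  3P = (39, 11)
  4P = (37, 19)
  5P = (17, 37)
  6P = (29, 39)
  7P = (22, 3)
  8P = (3, 21)
  ... (continuing to 19P)
  19P = O

ord(P) = 19


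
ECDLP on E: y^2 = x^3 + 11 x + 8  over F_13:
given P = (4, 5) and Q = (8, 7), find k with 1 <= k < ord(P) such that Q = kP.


Enumerate multiples of P until we hit Q = (8, 7):
  1P = (4, 5)
  2P = (9, 11)
  3P = (3, 4)
  4P = (7, 5)
  5P = (2, 8)
  6P = (6, 11)
  7P = (12, 10)
  8P = (11, 2)
  9P = (8, 6)
  10P = (10, 0)
  11P = (8, 7)
Match found at i = 11.

k = 11


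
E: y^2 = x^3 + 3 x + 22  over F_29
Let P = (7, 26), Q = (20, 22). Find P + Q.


P != Q, so use the chord formula.
s = (y2 - y1) / (x2 - x1) = (25) / (13) mod 29 = 22
x3 = s^2 - x1 - x2 mod 29 = 22^2 - 7 - 20 = 22
y3 = s (x1 - x3) - y1 mod 29 = 22 * (7 - 22) - 26 = 21

P + Q = (22, 21)


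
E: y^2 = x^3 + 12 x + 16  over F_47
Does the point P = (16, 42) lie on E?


Check whether y^2 = x^3 + 12 x + 16 (mod 47) for (x, y) = (16, 42).
LHS: y^2 = 42^2 mod 47 = 25
RHS: x^3 + 12 x + 16 = 16^3 + 12*16 + 16 mod 47 = 27
LHS != RHS

No, not on the curve


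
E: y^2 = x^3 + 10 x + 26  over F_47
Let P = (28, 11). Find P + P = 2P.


Doubling: s = (3 x1^2 + a) / (2 y1)
s = (3*28^2 + 10) / (2*11) mod 47 = 39
x3 = s^2 - 2 x1 mod 47 = 39^2 - 2*28 = 8
y3 = s (x1 - x3) - y1 mod 47 = 39 * (28 - 8) - 11 = 17

2P = (8, 17)


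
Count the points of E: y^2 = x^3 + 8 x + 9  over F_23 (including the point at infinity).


For each x in F_23, count y with y^2 = x^3 + 8 x + 9 mod 23:
  x = 0: RHS = 9, y in [3, 20]  -> 2 point(s)
  x = 1: RHS = 18, y in [8, 15]  -> 2 point(s)
  x = 4: RHS = 13, y in [6, 17]  -> 2 point(s)
  x = 5: RHS = 13, y in [6, 17]  -> 2 point(s)
  x = 10: RHS = 8, y in [10, 13]  -> 2 point(s)
  x = 11: RHS = 2, y in [5, 18]  -> 2 point(s)
  x = 12: RHS = 16, y in [4, 19]  -> 2 point(s)
  x = 14: RHS = 13, y in [6, 17]  -> 2 point(s)
  x = 15: RHS = 8, y in [10, 13]  -> 2 point(s)
  x = 16: RHS = 1, y in [1, 22]  -> 2 point(s)
  x = 20: RHS = 4, y in [2, 21]  -> 2 point(s)
  x = 21: RHS = 8, y in [10, 13]  -> 2 point(s)
  x = 22: RHS = 0, y in [0]  -> 1 point(s)
Affine points: 25. Add the point at infinity: total = 26.

#E(F_23) = 26


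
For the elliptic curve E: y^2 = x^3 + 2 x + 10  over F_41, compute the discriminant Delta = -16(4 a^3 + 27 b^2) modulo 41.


4 a^3 + 27 b^2 = 4*2^3 + 27*10^2 = 32 + 2700 = 2732
Delta = -16 * (2732) = -43712
Delta mod 41 = 35

Delta = 35 (mod 41)


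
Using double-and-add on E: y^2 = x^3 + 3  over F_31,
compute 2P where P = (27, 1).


k = 2 = 10_2 (binary, LSB first: 01)
Double-and-add from P = (27, 1):
  bit 0 = 0: acc unchanged = O
  bit 1 = 1: acc = O + (26, 23) = (26, 23)

2P = (26, 23)


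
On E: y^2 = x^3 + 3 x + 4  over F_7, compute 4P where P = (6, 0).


k = 4 = 100_2 (binary, LSB first: 001)
Double-and-add from P = (6, 0):
  bit 0 = 0: acc unchanged = O
  bit 1 = 0: acc unchanged = O
  bit 2 = 1: acc = O + O = O

4P = O


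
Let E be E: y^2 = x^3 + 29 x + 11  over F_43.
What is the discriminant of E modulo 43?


4 a^3 + 27 b^2 = 4*29^3 + 27*11^2 = 97556 + 3267 = 100823
Delta = -16 * (100823) = -1613168
Delta mod 43 = 20

Delta = 20 (mod 43)


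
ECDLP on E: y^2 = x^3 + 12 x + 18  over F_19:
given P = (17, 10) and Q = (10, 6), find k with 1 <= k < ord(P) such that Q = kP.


Enumerate multiples of P until we hit Q = (10, 6):
  1P = (17, 10)
  2P = (10, 6)
Match found at i = 2.

k = 2


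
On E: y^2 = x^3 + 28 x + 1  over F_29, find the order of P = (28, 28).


Compute successive multiples of P until we hit O:
  1P = (28, 28)
  2P = (3, 5)
  3P = (22, 10)
  4P = (17, 5)
  5P = (26, 21)
  6P = (9, 24)
  7P = (20, 21)
  8P = (23, 9)
  ... (continuing to 37P)
  37P = O

ord(P) = 37


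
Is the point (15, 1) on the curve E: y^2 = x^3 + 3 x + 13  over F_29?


Check whether y^2 = x^3 + 3 x + 13 (mod 29) for (x, y) = (15, 1).
LHS: y^2 = 1^2 mod 29 = 1
RHS: x^3 + 3 x + 13 = 15^3 + 3*15 + 13 mod 29 = 11
LHS != RHS

No, not on the curve


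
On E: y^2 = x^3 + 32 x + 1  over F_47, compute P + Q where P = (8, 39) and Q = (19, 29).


P != Q, so use the chord formula.
s = (y2 - y1) / (x2 - x1) = (37) / (11) mod 47 = 29
x3 = s^2 - x1 - x2 mod 47 = 29^2 - 8 - 19 = 15
y3 = s (x1 - x3) - y1 mod 47 = 29 * (8 - 15) - 39 = 40

P + Q = (15, 40)


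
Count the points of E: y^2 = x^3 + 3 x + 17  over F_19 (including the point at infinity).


For each x in F_19, count y with y^2 = x^3 + 3 x + 17 mod 19:
  x = 0: RHS = 17, y in [6, 13]  -> 2 point(s)
  x = 4: RHS = 17, y in [6, 13]  -> 2 point(s)
  x = 5: RHS = 5, y in [9, 10]  -> 2 point(s)
  x = 6: RHS = 4, y in [2, 17]  -> 2 point(s)
  x = 7: RHS = 1, y in [1, 18]  -> 2 point(s)
  x = 13: RHS = 11, y in [7, 12]  -> 2 point(s)
  x = 15: RHS = 17, y in [6, 13]  -> 2 point(s)
  x = 16: RHS = 0, y in [0]  -> 1 point(s)
Affine points: 15. Add the point at infinity: total = 16.

#E(F_19) = 16


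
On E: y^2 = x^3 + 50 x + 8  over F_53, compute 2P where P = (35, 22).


Doubling: s = (3 x1^2 + a) / (2 y1)
s = (3*35^2 + 50) / (2*22) mod 53 = 16
x3 = s^2 - 2 x1 mod 53 = 16^2 - 2*35 = 27
y3 = s (x1 - x3) - y1 mod 53 = 16 * (35 - 27) - 22 = 0

2P = (27, 0)


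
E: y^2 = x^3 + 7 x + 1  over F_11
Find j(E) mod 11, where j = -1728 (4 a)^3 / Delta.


Delta = -16(4 a^3 + 27 b^2) mod 11 = 1
-1728 * (4 a)^3 = -1728 * (4*7)^3 mod 11 = 4
j = 4 * 1^(-1) mod 11 = 4

j = 4 (mod 11)


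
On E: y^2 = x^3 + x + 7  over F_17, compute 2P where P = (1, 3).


Doubling: s = (3 x1^2 + a) / (2 y1)
s = (3*1^2 + 1) / (2*3) mod 17 = 12
x3 = s^2 - 2 x1 mod 17 = 12^2 - 2*1 = 6
y3 = s (x1 - x3) - y1 mod 17 = 12 * (1 - 6) - 3 = 5

2P = (6, 5)


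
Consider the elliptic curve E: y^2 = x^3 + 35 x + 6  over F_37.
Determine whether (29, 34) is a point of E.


Check whether y^2 = x^3 + 35 x + 6 (mod 37) for (x, y) = (29, 34).
LHS: y^2 = 34^2 mod 37 = 9
RHS: x^3 + 35 x + 6 = 29^3 + 35*29 + 6 mod 37 = 28
LHS != RHS

No, not on the curve


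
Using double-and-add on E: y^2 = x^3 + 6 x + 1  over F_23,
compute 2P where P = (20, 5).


k = 2 = 10_2 (binary, LSB first: 01)
Double-and-add from P = (20, 5):
  bit 0 = 0: acc unchanged = O
  bit 1 = 1: acc = O + (7, 8) = (7, 8)

2P = (7, 8)


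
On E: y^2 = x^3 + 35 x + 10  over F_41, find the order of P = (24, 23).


Compute successive multiples of P until we hit O:
  1P = (24, 23)
  2P = (34, 18)
  3P = (14, 13)
  4P = (4, 38)
  5P = (11, 39)
  6P = (8, 33)
  7P = (19, 20)
  8P = (0, 16)
  ... (continuing to 37P)
  37P = O

ord(P) = 37


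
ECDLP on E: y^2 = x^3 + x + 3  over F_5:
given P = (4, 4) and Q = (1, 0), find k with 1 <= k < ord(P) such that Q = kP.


Enumerate multiples of P until we hit Q = (1, 0):
  1P = (4, 4)
  2P = (1, 0)
Match found at i = 2.

k = 2


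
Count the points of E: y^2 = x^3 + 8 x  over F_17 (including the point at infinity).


For each x in F_17, count y with y^2 = x^3 + 8 x + 0 mod 17:
  x = 0: RHS = 0, y in [0]  -> 1 point(s)
  x = 1: RHS = 9, y in [3, 14]  -> 2 point(s)
  x = 3: RHS = 0, y in [0]  -> 1 point(s)
  x = 6: RHS = 9, y in [3, 14]  -> 2 point(s)
  x = 7: RHS = 8, y in [5, 12]  -> 2 point(s)
  x = 8: RHS = 15, y in [7, 10]  -> 2 point(s)
  x = 9: RHS = 2, y in [6, 11]  -> 2 point(s)
  x = 10: RHS = 9, y in [3, 14]  -> 2 point(s)
  x = 11: RHS = 8, y in [5, 12]  -> 2 point(s)
  x = 14: RHS = 0, y in [0]  -> 1 point(s)
  x = 16: RHS = 8, y in [5, 12]  -> 2 point(s)
Affine points: 19. Add the point at infinity: total = 20.

#E(F_17) = 20


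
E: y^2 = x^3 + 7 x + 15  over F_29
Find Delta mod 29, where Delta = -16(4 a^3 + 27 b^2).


4 a^3 + 27 b^2 = 4*7^3 + 27*15^2 = 1372 + 6075 = 7447
Delta = -16 * (7447) = -119152
Delta mod 29 = 9

Delta = 9 (mod 29)


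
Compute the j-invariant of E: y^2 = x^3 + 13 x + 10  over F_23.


Delta = -16(4 a^3 + 27 b^2) mod 23 = 8
-1728 * (4 a)^3 = -1728 * (4*13)^3 mod 23 = 19
j = 19 * 8^(-1) mod 23 = 11

j = 11 (mod 23)


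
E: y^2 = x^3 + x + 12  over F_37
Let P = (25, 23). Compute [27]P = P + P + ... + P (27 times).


k = 27 = 11011_2 (binary, LSB first: 11011)
Double-and-add from P = (25, 23):
  bit 0 = 1: acc = O + (25, 23) = (25, 23)
  bit 1 = 1: acc = (25, 23) + (36, 11) = (20, 22)
  bit 2 = 0: acc unchanged = (20, 22)
  bit 3 = 1: acc = (20, 22) + (31, 30) = (22, 27)
  bit 4 = 1: acc = (22, 27) + (9, 26) = (36, 26)

27P = (36, 26)


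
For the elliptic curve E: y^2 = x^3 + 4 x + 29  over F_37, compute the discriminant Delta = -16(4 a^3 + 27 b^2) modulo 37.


4 a^3 + 27 b^2 = 4*4^3 + 27*29^2 = 256 + 22707 = 22963
Delta = -16 * (22963) = -367408
Delta mod 37 = 2

Delta = 2 (mod 37)


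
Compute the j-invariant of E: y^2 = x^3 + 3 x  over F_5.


Delta = -16(4 a^3 + 27 b^2) mod 5 = 2
-1728 * (4 a)^3 = -1728 * (4*3)^3 mod 5 = 1
j = 1 * 2^(-1) mod 5 = 3

j = 3 (mod 5)


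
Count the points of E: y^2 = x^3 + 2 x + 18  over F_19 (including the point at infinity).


For each x in F_19, count y with y^2 = x^3 + 2 x + 18 mod 19:
  x = 2: RHS = 11, y in [7, 12]  -> 2 point(s)
  x = 5: RHS = 1, y in [1, 18]  -> 2 point(s)
  x = 9: RHS = 5, y in [9, 10]  -> 2 point(s)
  x = 14: RHS = 16, y in [4, 15]  -> 2 point(s)
  x = 16: RHS = 4, y in [2, 17]  -> 2 point(s)
  x = 17: RHS = 6, y in [5, 14]  -> 2 point(s)
Affine points: 12. Add the point at infinity: total = 13.

#E(F_19) = 13


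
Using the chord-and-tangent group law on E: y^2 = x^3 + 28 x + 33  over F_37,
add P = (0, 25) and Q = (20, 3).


P != Q, so use the chord formula.
s = (y2 - y1) / (x2 - x1) = (15) / (20) mod 37 = 10
x3 = s^2 - x1 - x2 mod 37 = 10^2 - 0 - 20 = 6
y3 = s (x1 - x3) - y1 mod 37 = 10 * (0 - 6) - 25 = 26

P + Q = (6, 26)


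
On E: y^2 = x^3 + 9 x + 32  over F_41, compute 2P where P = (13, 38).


Doubling: s = (3 x1^2 + a) / (2 y1)
s = (3*13^2 + 9) / (2*38) mod 41 = 37
x3 = s^2 - 2 x1 mod 41 = 37^2 - 2*13 = 31
y3 = s (x1 - x3) - y1 mod 41 = 37 * (13 - 31) - 38 = 34

2P = (31, 34)


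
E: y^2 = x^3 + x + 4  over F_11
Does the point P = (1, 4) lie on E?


Check whether y^2 = x^3 + 1 x + 4 (mod 11) for (x, y) = (1, 4).
LHS: y^2 = 4^2 mod 11 = 5
RHS: x^3 + 1 x + 4 = 1^3 + 1*1 + 4 mod 11 = 6
LHS != RHS

No, not on the curve
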